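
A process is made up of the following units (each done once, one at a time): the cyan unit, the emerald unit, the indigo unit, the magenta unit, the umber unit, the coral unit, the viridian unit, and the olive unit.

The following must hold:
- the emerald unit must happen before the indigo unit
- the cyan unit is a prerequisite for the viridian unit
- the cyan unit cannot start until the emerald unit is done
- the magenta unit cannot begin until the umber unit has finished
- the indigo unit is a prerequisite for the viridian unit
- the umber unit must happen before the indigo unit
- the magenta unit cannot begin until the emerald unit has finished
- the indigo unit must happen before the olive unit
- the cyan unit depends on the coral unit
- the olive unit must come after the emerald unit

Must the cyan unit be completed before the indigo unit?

Nothing in the constraints links the cyan unit and the indigo unit; they are unordered relative to each other.
There exist valid orderings with the indigo unit before the cyan unit, so the cyan unit is not required to come first.

No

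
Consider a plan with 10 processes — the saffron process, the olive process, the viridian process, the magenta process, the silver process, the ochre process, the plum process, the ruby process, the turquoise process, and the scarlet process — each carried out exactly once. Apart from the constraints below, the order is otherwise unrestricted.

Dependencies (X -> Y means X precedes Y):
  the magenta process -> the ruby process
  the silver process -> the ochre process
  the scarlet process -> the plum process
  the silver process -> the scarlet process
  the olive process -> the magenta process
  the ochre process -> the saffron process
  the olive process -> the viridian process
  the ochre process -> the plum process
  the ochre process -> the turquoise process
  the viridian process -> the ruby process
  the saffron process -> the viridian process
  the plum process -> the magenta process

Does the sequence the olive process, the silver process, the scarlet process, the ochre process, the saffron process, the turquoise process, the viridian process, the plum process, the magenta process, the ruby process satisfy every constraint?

Going through the constraints one by one, each required predecessor appears earlier in the sequence than its dependent — e.g. the olive process (position 1) is before the magenta process (position 9), as required.

Yes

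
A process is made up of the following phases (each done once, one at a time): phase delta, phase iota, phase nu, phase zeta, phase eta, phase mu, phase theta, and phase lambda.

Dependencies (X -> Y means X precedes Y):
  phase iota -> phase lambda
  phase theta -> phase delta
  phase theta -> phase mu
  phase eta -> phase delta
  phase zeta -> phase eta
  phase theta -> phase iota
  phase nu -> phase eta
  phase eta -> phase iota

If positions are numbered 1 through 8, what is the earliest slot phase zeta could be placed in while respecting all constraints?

1

Phase zeta has no prerequisites at all, so it can go in position 1.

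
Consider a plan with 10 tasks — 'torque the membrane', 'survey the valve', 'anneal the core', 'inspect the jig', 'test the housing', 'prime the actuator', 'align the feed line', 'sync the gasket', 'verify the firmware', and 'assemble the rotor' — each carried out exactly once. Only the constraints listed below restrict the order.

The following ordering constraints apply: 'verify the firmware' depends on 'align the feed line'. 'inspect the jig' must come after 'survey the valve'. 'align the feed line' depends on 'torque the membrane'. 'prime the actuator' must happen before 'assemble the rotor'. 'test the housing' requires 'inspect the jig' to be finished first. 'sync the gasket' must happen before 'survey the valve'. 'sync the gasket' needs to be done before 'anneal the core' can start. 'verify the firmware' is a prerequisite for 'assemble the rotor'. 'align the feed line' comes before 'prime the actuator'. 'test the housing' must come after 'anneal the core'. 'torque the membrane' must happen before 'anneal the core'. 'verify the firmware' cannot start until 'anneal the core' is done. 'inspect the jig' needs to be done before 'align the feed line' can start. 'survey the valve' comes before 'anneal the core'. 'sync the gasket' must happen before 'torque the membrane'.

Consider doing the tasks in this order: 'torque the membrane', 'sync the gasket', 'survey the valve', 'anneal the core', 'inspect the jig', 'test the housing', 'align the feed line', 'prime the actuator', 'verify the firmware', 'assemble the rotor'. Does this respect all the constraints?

No

The sequence places 'torque the membrane' ahead of 'sync the gasket'.
But one of the constraints requires 'sync the gasket' before 'torque the membrane', so this ordering violates it.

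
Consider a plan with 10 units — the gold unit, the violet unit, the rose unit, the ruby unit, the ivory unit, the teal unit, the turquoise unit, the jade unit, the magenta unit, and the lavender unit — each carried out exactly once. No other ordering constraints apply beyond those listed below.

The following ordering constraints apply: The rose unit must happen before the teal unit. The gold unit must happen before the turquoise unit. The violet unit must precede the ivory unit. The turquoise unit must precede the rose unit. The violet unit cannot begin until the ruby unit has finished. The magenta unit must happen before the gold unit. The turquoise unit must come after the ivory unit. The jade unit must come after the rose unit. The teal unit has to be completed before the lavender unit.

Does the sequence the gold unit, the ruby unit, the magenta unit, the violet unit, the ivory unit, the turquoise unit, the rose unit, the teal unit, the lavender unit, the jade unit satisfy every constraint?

No

The sequence places the gold unit ahead of the magenta unit.
That contradicts the constraint that the magenta unit must precede the gold unit.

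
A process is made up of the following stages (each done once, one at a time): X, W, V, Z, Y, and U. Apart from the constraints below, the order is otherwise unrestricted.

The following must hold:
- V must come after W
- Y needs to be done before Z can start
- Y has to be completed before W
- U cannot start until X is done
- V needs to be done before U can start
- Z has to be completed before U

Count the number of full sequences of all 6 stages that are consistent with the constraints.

2 stages have no prerequisites (X, Y), so any of them could come first.
Counting all ways to extend the partial order to a total order gives 15.

15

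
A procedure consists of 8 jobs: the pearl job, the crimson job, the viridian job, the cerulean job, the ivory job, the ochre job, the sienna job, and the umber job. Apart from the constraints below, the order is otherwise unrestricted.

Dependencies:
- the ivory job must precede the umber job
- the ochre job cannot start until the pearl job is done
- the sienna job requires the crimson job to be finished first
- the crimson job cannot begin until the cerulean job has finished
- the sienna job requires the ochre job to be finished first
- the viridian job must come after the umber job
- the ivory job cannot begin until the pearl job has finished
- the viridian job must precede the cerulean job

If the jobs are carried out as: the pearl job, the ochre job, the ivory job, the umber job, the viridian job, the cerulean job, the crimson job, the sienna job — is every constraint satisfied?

Yes

Every stated constraint is respected: the ochre job sits at position 2, ahead of the sienna job at position 8, and each of the other listed pairs likewise has the predecessor earlier in the sequence.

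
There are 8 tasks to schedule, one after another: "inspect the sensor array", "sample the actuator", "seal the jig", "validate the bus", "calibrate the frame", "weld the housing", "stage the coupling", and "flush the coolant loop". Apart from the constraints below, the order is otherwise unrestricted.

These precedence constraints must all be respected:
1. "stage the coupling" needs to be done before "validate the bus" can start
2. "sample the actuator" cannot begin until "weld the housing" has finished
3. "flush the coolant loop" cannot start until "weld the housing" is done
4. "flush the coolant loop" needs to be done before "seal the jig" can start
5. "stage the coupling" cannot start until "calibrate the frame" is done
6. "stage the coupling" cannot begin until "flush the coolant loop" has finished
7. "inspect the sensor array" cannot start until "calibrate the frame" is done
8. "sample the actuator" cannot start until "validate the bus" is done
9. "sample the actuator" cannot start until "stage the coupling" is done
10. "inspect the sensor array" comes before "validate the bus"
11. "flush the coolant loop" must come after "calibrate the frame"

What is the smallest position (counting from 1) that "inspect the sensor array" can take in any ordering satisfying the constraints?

2

Working backwards through the constraints from "inspect the sensor array", its only required predecessor is "calibrate the frame".
So at minimum 1 task comes before "inspect the sensor array", putting "inspect the sensor array" no earlier than position 2. That position is achievable by scheduling exactly that predecessor first.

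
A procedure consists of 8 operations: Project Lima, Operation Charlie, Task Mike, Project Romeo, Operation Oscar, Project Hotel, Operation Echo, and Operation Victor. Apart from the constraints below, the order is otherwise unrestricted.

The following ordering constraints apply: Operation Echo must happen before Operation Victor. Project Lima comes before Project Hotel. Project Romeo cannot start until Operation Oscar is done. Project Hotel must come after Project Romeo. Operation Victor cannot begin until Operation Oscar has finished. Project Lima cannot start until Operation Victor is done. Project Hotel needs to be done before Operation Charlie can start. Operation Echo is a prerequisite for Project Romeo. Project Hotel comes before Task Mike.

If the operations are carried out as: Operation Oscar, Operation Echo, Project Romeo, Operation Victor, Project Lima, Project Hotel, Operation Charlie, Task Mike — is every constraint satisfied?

Yes

Going through the constraints one by one, each required predecessor appears earlier in the sequence than its dependent — e.g. Project Romeo (position 3) is before Project Hotel (position 6), as required.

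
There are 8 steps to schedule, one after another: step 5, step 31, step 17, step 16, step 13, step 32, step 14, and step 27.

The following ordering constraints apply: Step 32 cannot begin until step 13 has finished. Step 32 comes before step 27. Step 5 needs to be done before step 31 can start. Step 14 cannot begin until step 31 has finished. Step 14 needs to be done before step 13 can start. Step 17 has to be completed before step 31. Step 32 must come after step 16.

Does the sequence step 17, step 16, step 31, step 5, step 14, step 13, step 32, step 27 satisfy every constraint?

No

Here step 5 comes after step 31.
Since step 5 is required before step 31, the ordering is invalid.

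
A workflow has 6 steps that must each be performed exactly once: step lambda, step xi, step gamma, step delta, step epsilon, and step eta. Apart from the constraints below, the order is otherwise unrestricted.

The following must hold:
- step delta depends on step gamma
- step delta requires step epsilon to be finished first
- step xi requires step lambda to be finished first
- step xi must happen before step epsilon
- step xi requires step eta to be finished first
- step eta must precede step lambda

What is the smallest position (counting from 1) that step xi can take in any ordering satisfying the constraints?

Every step that must precede step xi has to come before it. Tracing all chains that end at step xi, those steps are: step lambda, step eta — 2 in total.
So at minimum 2 steps come before step xi, putting step xi no earlier than position 3. That position is achievable by scheduling exactly those predecessors first.

3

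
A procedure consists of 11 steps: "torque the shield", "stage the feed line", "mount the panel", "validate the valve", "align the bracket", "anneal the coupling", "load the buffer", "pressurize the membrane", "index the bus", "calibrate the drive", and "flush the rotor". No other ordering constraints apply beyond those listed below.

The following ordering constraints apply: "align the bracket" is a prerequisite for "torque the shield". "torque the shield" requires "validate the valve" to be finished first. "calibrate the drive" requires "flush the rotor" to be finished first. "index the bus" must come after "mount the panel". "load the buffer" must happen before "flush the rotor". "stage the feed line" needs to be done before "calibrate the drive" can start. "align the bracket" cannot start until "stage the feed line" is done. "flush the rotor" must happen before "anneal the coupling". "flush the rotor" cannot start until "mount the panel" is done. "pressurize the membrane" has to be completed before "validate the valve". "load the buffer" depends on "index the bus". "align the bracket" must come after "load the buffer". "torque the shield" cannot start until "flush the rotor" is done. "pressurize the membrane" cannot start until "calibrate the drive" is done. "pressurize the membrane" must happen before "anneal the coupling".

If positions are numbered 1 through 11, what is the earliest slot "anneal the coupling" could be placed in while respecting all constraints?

8

Every step that must precede "anneal the coupling" has to come before it. Tracing all chains that end at "anneal the coupling", those steps are: "stage the feed line", "mount the panel", "load the buffer", "pressurize the membrane", "index the bus", "calibrate the drive", "flush the rotor" — 7 in total.
So at minimum 7 steps come before "anneal the coupling", putting "anneal the coupling" no earlier than position 8. That position is achievable by scheduling exactly those predecessors first.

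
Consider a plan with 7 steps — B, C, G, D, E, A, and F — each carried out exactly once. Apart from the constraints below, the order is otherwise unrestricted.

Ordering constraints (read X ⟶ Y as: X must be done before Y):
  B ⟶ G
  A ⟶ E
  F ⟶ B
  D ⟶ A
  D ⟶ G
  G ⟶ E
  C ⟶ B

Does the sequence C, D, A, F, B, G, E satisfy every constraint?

Yes

Every stated constraint is respected: D sits at position 2, ahead of G at position 6, and each of the other listed pairs likewise has the predecessor earlier in the sequence.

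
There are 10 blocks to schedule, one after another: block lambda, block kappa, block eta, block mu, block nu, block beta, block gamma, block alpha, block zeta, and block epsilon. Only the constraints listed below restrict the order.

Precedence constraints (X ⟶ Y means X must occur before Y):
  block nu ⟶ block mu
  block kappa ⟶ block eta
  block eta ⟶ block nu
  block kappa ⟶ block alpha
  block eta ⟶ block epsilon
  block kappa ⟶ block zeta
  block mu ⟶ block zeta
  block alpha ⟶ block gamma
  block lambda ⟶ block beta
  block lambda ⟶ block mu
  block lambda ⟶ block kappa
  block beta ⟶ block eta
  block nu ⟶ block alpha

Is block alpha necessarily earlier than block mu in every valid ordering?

Block alpha and block mu are not related by any chain of constraints.
There exist valid orderings with block mu before block alpha, so block alpha is not required to come first.

No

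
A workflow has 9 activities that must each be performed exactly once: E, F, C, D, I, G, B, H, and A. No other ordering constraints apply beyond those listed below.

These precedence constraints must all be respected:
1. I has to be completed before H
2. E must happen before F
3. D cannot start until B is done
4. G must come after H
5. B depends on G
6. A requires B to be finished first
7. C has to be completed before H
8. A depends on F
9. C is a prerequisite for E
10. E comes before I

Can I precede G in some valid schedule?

Yes

The constraints force I before G, so yes — every valid ordering has I earlier.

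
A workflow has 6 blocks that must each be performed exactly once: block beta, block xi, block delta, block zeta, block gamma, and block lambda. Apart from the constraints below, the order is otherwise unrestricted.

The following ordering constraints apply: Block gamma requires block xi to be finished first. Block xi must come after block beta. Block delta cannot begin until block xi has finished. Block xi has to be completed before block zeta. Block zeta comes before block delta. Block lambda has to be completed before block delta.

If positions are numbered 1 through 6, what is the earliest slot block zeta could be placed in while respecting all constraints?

Working backwards through the constraints from block zeta, its full set of required predecessors is block beta, block xi — 2 of them.
So at minimum 2 blocks come before block zeta, putting block zeta no earlier than position 3. That position is achievable by scheduling exactly those predecessors first.

3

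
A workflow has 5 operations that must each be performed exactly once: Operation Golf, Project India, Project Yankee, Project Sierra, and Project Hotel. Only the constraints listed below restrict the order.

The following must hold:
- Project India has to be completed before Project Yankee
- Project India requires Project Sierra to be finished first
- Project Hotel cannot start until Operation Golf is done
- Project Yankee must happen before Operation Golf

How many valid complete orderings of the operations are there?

1

Project Sierra is the only operation with nothing required before it, so every ordering starts there.
Continuing from there, at each step only one operation has all its prerequisites placed, so the ordering is fully determined — there is exactly 1.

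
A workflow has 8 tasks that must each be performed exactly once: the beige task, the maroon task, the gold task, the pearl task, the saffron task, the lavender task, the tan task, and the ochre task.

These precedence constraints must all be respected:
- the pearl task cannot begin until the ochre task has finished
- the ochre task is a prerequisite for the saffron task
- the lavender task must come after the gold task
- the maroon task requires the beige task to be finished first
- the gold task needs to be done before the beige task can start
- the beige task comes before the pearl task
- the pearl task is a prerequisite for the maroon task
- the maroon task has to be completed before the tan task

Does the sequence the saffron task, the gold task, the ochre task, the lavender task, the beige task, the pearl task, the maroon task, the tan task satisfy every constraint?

No

The sequence places the saffron task ahead of the ochre task.
But one of the constraints requires the ochre task before the saffron task, so this ordering violates it.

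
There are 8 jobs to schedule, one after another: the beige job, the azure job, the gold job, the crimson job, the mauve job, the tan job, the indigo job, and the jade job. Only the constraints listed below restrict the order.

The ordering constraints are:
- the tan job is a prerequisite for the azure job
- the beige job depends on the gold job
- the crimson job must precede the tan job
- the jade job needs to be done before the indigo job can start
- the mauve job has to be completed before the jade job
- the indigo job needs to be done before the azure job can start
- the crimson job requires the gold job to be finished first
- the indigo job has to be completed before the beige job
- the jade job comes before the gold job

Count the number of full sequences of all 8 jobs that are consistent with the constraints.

13

Only the mauve job has no prerequisites, so it must go first.
Enumerating by repeatedly choosing an available job (one whose prerequisites are all placed) gives 13 distinct complete orderings.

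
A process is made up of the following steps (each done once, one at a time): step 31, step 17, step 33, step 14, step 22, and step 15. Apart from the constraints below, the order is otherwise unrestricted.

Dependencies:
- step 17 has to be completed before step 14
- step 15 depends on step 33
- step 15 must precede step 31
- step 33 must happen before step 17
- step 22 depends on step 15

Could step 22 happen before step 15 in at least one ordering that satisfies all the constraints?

Following step 15 → step 22, step 15 must precede step 22 in every valid ordering.
Hence step 22 can never be scheduled before step 15.

No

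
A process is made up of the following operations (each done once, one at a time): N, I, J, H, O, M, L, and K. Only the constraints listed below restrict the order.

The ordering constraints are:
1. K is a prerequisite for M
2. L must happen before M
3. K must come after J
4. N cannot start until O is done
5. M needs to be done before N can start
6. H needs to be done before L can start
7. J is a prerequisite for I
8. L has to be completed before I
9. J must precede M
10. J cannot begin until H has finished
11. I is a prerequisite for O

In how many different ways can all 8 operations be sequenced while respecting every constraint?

15

H is the only operation with nothing required before it, so every ordering starts there.
Enumerating by repeatedly choosing an available operation (one whose prerequisites are all placed) gives 15 distinct complete orderings.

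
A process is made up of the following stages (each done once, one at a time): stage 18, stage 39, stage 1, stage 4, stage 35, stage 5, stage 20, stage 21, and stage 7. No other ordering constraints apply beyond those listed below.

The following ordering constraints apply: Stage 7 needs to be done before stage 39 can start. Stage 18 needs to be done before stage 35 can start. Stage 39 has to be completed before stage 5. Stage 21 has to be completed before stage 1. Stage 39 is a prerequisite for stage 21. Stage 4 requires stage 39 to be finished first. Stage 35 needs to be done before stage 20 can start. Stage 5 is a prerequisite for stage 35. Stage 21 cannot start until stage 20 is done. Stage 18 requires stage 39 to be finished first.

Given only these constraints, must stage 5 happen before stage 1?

Following the dependencies: stage 5 → stage 35 → stage 20 → stage 21 → stage 1.
Hence stage 5 necessarily comes before stage 1.

Yes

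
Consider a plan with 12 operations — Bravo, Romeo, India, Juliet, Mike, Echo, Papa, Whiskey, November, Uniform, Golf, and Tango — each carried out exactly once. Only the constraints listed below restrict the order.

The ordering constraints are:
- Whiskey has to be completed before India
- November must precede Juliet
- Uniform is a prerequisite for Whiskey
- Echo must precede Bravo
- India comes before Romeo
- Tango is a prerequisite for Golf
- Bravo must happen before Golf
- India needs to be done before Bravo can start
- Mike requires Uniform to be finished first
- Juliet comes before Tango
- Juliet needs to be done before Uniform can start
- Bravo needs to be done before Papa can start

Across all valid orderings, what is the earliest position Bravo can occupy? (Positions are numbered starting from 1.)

Every operation that must precede Bravo has to come before it. Tracing all chains that end at Bravo, those operations are: India, Juliet, Echo, Whiskey, November, Uniform — 6 in total.
With 6 mandatory predecessors, the earliest Bravo can sit is position 6+1 = 7, and placing just those 6 first achieves it.

7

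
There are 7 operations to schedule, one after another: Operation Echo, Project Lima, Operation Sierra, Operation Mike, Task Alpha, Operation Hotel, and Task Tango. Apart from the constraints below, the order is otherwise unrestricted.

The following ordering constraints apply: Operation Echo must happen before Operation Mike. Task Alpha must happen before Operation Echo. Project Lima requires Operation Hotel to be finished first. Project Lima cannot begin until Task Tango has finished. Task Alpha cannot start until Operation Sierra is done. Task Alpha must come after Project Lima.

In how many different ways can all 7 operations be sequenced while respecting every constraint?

The operations with no prerequisites are Operation Sierra, Operation Hotel, Task Tango; any of them can be placed first.
Systematically extending each partial ordering one operation at a time and counting, there are 8 complete orderings.

8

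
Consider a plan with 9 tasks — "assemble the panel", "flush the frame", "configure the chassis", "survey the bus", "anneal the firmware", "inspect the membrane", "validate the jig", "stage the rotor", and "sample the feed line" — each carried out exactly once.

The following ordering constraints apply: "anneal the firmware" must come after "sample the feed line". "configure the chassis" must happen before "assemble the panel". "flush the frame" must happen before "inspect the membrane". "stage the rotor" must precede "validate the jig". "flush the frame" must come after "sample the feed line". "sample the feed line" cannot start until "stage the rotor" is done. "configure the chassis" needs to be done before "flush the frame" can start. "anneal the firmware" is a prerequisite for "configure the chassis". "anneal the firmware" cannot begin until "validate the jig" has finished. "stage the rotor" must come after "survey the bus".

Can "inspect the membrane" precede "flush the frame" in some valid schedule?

Following "flush the frame" → "inspect the membrane", "flush the frame" must precede "inspect the membrane" in every valid ordering.
So no valid ordering can have "inspect the membrane" before "flush the frame".

No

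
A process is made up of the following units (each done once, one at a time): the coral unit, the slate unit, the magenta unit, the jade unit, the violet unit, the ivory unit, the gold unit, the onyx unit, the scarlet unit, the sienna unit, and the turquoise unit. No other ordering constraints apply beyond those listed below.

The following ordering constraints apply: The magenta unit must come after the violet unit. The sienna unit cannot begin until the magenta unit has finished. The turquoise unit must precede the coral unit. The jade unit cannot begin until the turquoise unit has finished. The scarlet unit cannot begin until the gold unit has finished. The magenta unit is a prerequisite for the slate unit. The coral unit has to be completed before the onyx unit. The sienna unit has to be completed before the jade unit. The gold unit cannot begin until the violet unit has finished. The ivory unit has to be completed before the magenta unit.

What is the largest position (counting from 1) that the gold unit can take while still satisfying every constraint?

The only unit forced after the gold unit (directly or by a chain) is the scarlet unit.
With 1 mandatory successor out of 11 units total, the latest slot for the gold unit is 11−1 = 10, and it's reachable by doing all non-successors before the gold unit.

10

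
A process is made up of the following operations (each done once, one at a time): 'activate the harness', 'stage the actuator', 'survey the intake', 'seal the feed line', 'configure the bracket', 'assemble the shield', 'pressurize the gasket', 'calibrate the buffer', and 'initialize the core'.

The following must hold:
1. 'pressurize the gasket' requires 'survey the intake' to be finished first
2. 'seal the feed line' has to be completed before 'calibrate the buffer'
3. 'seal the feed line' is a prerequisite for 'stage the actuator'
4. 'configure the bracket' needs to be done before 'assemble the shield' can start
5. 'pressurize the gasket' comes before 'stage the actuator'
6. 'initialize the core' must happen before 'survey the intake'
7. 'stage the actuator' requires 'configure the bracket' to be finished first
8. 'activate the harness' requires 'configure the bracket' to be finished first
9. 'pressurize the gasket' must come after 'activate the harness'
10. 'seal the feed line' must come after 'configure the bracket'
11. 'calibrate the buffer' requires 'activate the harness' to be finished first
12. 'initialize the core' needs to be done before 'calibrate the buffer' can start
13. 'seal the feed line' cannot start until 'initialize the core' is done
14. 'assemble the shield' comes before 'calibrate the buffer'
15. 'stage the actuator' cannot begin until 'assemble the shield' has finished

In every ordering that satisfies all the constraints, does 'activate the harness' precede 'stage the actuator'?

There is a constraint chain 'activate the harness' → 'pressurize the gasket' → 'stage the actuator'.
So 'activate the harness' must precede 'stage the actuator' in any valid ordering.

Yes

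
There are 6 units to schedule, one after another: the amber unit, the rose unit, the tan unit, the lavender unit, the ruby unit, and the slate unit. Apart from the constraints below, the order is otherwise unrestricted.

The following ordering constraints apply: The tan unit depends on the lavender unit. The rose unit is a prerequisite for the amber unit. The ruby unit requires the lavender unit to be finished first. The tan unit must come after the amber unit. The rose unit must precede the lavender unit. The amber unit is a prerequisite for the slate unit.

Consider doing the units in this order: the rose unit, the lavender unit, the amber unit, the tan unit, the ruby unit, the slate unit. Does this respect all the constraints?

Going through the constraints one by one, each required predecessor appears earlier in the sequence than its dependent — e.g. the lavender unit (position 2) is before the ruby unit (position 5), as required.

Yes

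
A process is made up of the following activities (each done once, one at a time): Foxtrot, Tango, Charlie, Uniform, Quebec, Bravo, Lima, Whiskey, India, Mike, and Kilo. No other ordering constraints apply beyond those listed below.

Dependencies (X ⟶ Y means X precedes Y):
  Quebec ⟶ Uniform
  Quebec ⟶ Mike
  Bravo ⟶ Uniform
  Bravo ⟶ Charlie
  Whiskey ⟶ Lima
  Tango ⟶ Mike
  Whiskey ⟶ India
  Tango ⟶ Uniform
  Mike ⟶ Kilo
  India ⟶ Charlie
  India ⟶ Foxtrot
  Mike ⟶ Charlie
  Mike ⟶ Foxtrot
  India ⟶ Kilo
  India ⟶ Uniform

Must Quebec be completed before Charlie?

There is a constraint chain Quebec → Mike → Charlie.
So Quebec must precede Charlie in any valid ordering.

Yes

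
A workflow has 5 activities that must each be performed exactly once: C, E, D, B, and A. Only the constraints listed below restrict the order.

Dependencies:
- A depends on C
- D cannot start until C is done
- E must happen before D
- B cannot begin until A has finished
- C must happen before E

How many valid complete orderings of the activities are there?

6

Only C has no prerequisites, so it must go first.
Counting all ways to extend the partial order to a total order gives 6.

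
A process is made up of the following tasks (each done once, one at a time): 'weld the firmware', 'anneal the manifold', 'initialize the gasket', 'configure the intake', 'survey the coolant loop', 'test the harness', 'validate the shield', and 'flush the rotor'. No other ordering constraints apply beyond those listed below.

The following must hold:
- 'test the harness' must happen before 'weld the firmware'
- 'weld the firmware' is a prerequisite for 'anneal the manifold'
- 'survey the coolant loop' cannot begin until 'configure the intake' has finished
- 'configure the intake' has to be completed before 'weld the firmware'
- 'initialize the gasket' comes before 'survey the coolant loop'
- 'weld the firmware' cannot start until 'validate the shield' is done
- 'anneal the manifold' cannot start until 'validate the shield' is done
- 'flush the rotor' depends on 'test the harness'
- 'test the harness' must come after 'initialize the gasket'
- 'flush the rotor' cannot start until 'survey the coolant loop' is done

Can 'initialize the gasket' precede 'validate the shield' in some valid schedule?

Yes

No chain of constraints runs from 'validate the shield' to 'initialize the gasket', so 'validate the shield' is not required to come first.
So a valid ordering placing 'initialize the gasket' earlier than 'validate the shield' exists.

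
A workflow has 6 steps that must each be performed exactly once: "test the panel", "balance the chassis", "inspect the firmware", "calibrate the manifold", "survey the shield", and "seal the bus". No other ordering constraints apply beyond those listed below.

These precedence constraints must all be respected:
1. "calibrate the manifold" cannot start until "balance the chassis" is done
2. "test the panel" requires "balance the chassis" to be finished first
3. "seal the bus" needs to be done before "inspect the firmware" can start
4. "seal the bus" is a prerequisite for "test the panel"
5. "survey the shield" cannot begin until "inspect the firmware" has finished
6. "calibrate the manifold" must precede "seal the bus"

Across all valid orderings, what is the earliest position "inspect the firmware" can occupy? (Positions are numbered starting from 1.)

4

Working backwards through the constraints from "inspect the firmware", its full set of required predecessors is "balance the chassis", "calibrate the manifold", "seal the bus" — 3 of them.
So at minimum 3 steps come before "inspect the firmware", putting "inspect the firmware" no earlier than position 4. That position is achievable by scheduling exactly those predecessors first.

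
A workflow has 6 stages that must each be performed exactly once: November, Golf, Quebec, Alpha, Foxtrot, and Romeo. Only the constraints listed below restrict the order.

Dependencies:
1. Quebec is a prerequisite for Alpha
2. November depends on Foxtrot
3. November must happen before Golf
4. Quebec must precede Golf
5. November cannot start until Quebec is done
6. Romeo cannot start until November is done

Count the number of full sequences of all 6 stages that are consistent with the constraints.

18

2 stages have no prerequisites (Quebec, Foxtrot), so any of them could come first.
Enumerating by repeatedly choosing an available stage (one whose prerequisites are all placed) gives 18 distinct complete orderings.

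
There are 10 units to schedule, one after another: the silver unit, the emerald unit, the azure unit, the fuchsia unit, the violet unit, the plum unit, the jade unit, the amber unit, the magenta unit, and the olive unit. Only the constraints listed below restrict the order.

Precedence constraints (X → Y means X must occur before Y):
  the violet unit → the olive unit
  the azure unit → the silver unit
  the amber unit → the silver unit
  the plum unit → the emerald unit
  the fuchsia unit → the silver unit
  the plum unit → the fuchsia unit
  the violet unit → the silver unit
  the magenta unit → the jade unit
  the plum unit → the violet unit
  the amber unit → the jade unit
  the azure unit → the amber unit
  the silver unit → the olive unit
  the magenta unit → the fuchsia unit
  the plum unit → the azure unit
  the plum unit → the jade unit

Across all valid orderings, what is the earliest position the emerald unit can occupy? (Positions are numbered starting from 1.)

The only unit forced before the emerald unit (directly or transitively) is the plum unit.
With 1 mandatory predecessor, the earliest the emerald unit can sit is position 1+1 = 2, and placing just that one first achieves it.

2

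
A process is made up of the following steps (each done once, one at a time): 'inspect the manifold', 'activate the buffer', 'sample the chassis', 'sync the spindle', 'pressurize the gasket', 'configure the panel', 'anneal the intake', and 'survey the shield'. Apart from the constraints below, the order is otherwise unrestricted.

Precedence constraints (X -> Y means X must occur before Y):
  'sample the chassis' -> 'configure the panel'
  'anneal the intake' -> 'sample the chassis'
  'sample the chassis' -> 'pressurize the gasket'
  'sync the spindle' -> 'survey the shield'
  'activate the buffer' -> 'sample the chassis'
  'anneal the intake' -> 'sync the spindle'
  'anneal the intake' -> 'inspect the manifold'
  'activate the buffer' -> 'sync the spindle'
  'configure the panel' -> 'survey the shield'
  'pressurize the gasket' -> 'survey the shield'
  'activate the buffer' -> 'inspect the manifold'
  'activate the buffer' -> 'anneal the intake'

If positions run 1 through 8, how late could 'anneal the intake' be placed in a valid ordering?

2

Following every chain forward from 'anneal the intake', the steps that must come later are 'inspect the manifold', 'sample the chassis', 'sync the spindle', 'pressurize the gasket', 'configure the panel', 'survey the shield' — 6 of them.
So at least 6 steps follow 'anneal the intake', putting 'anneal the intake' no later than position 2. That position is achievable by scheduling everything else first.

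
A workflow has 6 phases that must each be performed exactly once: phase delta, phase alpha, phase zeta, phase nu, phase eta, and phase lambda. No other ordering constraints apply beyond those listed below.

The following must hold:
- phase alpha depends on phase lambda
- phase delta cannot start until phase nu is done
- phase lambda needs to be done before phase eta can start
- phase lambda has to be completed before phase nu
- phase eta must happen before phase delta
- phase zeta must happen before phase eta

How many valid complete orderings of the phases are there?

The phases with no prerequisites are phase zeta, phase lambda; any of them can be placed first.
Systematically extending each partial ordering one phase at a time and counting, there are 23 complete orderings.

23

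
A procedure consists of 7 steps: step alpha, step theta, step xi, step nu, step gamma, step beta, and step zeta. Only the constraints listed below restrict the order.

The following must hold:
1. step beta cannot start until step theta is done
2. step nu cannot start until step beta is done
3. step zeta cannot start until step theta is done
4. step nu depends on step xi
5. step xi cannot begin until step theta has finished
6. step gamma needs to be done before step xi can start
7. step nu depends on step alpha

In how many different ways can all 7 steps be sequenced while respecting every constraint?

133

The steps with no prerequisites are step alpha, step theta, step gamma; any of them can be placed first.
Systematically extending each partial ordering one step at a time and counting, there are 133 complete orderings.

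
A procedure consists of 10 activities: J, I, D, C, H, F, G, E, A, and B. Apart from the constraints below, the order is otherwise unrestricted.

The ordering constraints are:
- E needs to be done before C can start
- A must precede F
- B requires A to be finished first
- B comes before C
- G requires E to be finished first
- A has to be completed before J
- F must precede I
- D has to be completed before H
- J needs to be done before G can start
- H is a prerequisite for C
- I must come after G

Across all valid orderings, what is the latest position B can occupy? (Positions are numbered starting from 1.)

9

Following the constraints forward from B, its only required successor is C.
So at least 1 activity follows B, putting B no later than position 9. That position is achievable by scheduling everything else first.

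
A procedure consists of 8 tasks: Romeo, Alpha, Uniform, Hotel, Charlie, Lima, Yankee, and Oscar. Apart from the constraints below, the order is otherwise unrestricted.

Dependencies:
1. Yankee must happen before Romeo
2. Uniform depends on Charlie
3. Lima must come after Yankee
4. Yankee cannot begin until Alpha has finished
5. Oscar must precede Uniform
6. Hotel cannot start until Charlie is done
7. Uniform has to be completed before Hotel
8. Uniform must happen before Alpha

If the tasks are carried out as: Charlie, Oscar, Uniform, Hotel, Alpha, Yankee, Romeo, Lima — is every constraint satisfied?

Every stated constraint is respected: Charlie sits at position 1, ahead of Hotel at position 4, and each of the other listed pairs likewise has the predecessor earlier in the sequence.

Yes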